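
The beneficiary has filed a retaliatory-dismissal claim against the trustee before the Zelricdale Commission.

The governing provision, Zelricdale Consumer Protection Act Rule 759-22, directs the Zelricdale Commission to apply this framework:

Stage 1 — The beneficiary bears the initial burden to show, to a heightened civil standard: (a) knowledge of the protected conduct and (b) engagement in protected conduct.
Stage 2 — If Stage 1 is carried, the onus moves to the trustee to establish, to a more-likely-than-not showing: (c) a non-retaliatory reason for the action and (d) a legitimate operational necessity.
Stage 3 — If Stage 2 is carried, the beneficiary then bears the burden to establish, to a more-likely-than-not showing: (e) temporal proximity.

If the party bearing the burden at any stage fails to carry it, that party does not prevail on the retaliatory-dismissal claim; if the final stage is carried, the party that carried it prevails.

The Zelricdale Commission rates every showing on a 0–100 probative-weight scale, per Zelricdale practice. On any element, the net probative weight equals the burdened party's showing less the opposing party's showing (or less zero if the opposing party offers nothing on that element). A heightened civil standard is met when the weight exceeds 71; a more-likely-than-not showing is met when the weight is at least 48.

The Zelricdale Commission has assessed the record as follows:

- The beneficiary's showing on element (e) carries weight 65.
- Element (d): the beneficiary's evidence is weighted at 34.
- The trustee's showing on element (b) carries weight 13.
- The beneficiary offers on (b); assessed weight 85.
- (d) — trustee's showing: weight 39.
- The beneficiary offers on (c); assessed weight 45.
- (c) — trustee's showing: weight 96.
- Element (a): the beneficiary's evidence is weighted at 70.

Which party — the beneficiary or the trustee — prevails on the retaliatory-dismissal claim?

Stage 1 (beneficiary, a heightened civil standard, weight exceeds 71): (a) 70 ≤ 71 — fails; (b) net 85−13=72 > 71 — meets.
  Stage 1 not carried; the beneficiary fails its burden.
The analysis ends at Stage 1; the trustee prevails.

trustee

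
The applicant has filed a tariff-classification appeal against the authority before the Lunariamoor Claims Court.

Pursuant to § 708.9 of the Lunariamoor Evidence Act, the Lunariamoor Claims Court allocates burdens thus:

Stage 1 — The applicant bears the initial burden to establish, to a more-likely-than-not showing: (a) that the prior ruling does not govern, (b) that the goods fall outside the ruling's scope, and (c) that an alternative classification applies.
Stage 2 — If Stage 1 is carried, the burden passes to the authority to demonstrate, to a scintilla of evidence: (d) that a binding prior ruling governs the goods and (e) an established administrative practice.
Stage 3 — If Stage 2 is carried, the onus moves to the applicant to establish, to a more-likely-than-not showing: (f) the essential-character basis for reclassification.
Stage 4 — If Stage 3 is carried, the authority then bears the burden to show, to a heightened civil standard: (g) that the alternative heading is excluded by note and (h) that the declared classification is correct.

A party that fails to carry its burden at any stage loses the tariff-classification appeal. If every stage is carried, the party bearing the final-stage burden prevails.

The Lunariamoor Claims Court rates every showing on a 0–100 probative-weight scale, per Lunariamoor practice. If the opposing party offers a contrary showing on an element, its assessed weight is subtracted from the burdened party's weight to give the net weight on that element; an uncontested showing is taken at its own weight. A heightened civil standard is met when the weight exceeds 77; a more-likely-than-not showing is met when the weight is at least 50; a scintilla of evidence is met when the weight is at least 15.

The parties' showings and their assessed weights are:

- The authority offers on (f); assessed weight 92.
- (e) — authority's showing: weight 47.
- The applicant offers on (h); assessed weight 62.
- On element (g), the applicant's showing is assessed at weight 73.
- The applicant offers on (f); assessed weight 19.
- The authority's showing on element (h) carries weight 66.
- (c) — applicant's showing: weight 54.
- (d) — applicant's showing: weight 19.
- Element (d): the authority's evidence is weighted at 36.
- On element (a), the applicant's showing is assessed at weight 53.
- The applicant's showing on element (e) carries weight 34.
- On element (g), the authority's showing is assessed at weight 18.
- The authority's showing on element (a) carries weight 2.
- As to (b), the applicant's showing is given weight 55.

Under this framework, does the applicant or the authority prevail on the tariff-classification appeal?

applicant

Stage 1 — burden on applicant; standard: a more-likely-than-not showing (weight is at least 50).
    (a): 53 − 2 = 51 ≥ 50 [met]
    (b): 55 ≥ 50 [met]
    (c): 54 ≥ 50 [met]
  The applicant carries Stage 1; the authority now bears the burden.
Stage 2 — burden on authority; standard: a scintilla of evidence (weight is at least 15).
    (d): 36 − 19 = 17 ≥ 15 [met]
    (e): 47 − 34 = 13 < 15 [not met]
  The authority does not carry Stage 2.
The analysis ends at Stage 2; the applicant prevails.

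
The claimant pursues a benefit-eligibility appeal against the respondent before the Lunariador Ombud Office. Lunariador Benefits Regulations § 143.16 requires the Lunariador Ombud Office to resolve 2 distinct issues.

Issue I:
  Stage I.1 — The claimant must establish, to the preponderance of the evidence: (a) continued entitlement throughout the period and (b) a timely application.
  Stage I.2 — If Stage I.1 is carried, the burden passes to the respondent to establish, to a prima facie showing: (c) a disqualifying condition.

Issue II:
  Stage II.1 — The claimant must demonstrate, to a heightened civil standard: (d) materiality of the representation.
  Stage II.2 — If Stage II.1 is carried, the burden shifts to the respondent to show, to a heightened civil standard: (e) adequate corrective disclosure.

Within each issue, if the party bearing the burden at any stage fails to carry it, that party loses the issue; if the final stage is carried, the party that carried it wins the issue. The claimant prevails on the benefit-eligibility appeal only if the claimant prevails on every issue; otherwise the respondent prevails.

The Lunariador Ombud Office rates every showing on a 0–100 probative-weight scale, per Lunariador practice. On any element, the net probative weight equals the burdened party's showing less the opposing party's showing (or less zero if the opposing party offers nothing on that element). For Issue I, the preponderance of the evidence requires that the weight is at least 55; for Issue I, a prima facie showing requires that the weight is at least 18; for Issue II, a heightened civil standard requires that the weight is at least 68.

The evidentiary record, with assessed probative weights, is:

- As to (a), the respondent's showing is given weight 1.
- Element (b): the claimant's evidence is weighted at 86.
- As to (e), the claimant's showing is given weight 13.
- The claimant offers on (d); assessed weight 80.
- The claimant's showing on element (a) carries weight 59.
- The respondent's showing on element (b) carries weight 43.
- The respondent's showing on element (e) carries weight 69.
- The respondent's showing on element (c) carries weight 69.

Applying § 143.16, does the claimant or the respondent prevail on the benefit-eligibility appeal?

— Issue I —
Stage I.1 — burden on claimant; standard: the preponderance of the evidence (weight is at least 55).
    (a): 59 − 1 = 58 ≥ 55 [met]
    (b): 86 − 43 = 43 < 55 [not met]
  The claimant does not carry Stage I.1.
The analysis ends at Stage I.1; the respondent prevails on this issue.
— Issue II —
Stage II.1 — burden on claimant; standard: a heightened civil standard (weight is at least 68).
    (d): 80 ≥ 68 [met]
  Stage II.1 carried; the burden shifts to the respondent.
Stage II.2 — burden on respondent; standard: a heightened civil standard (weight is at least 68).
    (e): 69 − 13 = 56 < 68 [not met]
  The respondent does not carry Stage II.2.
The analysis ends at Stage II.2; the claimant prevails on this issue.
Per-issue: Issue I → respondent; Issue II → claimant. The claimant must prevail on every issue; overall, the respondent prevails.

respondent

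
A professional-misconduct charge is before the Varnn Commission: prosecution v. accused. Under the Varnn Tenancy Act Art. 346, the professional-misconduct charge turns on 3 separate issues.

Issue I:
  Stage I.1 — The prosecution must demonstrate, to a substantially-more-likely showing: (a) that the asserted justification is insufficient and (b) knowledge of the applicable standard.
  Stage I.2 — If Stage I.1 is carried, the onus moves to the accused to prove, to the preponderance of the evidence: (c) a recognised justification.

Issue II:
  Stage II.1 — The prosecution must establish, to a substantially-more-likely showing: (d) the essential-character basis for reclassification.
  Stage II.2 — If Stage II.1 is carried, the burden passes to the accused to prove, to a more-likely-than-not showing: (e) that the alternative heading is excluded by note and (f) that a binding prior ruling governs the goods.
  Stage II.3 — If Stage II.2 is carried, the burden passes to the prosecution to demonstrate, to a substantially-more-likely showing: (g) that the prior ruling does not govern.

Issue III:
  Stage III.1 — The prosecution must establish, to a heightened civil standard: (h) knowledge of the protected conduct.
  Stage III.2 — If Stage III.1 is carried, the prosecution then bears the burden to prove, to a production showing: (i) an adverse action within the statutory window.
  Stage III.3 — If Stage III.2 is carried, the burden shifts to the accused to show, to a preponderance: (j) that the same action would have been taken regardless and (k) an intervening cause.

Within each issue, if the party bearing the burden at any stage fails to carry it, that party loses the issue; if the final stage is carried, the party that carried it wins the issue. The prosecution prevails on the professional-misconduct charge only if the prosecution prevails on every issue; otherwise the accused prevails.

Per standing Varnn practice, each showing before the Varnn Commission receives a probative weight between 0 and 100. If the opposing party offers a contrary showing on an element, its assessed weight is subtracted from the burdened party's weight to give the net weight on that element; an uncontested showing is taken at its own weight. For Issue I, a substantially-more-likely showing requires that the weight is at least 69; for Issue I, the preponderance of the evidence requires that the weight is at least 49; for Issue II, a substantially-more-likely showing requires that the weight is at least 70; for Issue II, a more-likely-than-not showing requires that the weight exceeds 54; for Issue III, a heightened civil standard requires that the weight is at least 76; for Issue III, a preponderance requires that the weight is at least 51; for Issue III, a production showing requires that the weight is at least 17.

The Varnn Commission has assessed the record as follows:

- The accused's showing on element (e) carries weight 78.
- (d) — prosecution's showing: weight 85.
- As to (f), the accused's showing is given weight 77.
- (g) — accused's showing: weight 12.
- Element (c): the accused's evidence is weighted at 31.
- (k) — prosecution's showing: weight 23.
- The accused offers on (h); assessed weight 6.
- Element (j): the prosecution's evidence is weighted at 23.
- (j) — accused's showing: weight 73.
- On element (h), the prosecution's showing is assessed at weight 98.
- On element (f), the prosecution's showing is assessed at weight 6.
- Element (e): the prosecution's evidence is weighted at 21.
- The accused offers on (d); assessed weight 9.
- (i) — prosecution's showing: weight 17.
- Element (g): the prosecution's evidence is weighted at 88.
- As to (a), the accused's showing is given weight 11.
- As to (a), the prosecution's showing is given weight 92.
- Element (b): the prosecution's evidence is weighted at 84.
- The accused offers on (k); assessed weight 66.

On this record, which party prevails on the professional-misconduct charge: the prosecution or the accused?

prosecution

— Issue I —
Stage I.1 (prosecution, a substantially-more-likely showing, weight is at least 69): (a) net 92−11=81 ≥ 69 — meets; (b) 84 ≥ 69 — meets.
  The prosecution carries Stage I.1; the accused now bears the burden.
Stage I.2 (accused, the preponderance of the evidence, weight is at least 49): (c) 31 < 49 — fails.
  Stage I.2 not carried; the accused fails its burden.
The prosecution prevails on this issue.
— Issue II —
At Stage II.1 the prosecution must meet a substantially-more-likely showing (weight is at least 70): on (d) the weight is 85 less the opposing 9 gives net 76, which does reach 70, so (d) meets the standard.
  Stage II.1 is satisfied; the onus moves to the accused.
At Stage II.2 the accused must meet a more-likely-than-not showing (weight exceeds 54): on (e) the weight is 78 less the opposing 21 gives net 57, which does exceed 54, so (e) meets the standard; on (f) the weight is 77 less the opposing 6 gives net 71, which does exceed 54, so (f) meets the standard.
  All elements met. The burden passes to the prosecution.
At Stage II.3 the prosecution must meet a substantially-more-likely showing (weight is at least 70): on (g) the weight is 88 less the opposing 12 gives net 76, ≥ 70, so (g) meets the standard.
  The prosecution carries the last stage.
All stages carried — the prosecution prevails on this issue.
— Issue III —
At Stage III.1 the prosecution must meet a heightened civil standard (weight is at least 76): on (h) the weight is 98 less the opposing 6 gives net 92, ≥ 76, so (h) meets the standard.
  Stage III.1 carried; the burden remains with the prosecution.
At Stage III.2 the prosecution must meet a production showing (weight is at least 17): on (i) the weight is 17, ≥ 17, so (i) meets the standard.
  The prosecution carries Stage III.2; the accused now bears the burden.
At Stage III.3 the accused must meet a preponderance (weight is at least 51): on (j) the weight is 73 less the opposing 23 gives net 50, which does not reach 51, so (j) does not meet the standard; on (k) the weight is 66 less the opposing 23 gives net 43, < 51, so (k) does not meet the standard.
  Not every element is met, so the accused fails to carry Stage III.3.
The prosecution prevails on this issue.
Per-issue: Issue I → prosecution; Issue II → prosecution; Issue III → prosecution. The prosecution must prevail on every issue; overall, the prosecution prevails.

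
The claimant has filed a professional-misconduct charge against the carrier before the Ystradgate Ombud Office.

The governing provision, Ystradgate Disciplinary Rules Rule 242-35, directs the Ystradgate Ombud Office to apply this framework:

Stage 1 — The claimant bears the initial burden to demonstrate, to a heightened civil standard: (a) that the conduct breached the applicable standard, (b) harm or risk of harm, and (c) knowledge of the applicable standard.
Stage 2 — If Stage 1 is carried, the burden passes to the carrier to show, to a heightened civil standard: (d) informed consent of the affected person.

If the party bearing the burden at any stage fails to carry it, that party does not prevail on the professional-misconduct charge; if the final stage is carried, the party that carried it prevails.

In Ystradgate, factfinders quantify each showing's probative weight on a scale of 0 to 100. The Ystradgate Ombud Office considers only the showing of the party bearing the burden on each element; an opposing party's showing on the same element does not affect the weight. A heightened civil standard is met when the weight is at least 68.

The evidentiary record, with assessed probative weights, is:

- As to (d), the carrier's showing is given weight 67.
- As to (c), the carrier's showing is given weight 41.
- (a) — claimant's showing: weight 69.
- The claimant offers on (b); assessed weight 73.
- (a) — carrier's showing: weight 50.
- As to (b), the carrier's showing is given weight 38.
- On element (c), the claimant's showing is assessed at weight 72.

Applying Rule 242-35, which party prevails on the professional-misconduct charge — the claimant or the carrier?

claimant

Stage 1 (claimant, a heightened civil standard, weight is at least 68): (a) 69 (carrier's 50 disregarded) ≥ 68 — meets; (b) 73 (carrier's 38 disregarded) ≥ 68 — meets; (c) 72 (carrier's 41 disregarded) ≥ 68 — meets.
  All elements met. The burden passes to the carrier.
Stage 2 (carrier, a heightened civil standard, weight is at least 68): (d) 67 < 68 — fails.
  Not every element is met, so the carrier fails to carry Stage 2.
The claimant prevails.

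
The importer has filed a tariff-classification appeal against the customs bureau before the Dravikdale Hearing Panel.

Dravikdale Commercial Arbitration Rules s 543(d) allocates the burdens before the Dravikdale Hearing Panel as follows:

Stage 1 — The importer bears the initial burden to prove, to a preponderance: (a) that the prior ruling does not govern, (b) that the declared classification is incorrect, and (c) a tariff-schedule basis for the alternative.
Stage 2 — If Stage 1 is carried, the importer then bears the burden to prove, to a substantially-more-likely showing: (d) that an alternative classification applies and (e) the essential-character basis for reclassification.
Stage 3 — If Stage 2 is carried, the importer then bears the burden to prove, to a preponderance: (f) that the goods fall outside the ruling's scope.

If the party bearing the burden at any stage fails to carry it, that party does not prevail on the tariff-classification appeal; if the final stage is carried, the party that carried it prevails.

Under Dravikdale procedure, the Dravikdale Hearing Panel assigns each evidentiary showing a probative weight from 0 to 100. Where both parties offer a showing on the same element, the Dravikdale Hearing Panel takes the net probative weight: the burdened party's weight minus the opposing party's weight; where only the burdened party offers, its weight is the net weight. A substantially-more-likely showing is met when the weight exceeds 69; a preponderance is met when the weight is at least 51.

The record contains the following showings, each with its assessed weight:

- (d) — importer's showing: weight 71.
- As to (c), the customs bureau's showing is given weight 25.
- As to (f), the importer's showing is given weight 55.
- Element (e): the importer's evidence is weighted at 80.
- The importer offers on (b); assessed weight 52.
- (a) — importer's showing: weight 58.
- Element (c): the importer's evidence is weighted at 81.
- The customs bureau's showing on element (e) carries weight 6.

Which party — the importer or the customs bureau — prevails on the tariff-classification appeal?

Stage 1 (importer, a preponderance, weight is at least 51): (a) 58 ≥ 51 — meets; (b) 52 ≥ 51 — meets; (c) net 81−25=56 ≥ 51 — meets.
  Stage 1 carried; the burden remains with the importer.
Stage 2 (importer, a substantially-more-likely showing, weight exceeds 69): (d) 71 > 69 — meets; (e) net 80−6=74 > 69 — meets.
  Stage 2 carried; the burden remains with the importer.
Stage 3 (importer, a preponderance, weight is at least 51): (f) 55 ≥ 51 — meets.
  All elements met at the final stage.
All stages carried — the importer prevails.

importer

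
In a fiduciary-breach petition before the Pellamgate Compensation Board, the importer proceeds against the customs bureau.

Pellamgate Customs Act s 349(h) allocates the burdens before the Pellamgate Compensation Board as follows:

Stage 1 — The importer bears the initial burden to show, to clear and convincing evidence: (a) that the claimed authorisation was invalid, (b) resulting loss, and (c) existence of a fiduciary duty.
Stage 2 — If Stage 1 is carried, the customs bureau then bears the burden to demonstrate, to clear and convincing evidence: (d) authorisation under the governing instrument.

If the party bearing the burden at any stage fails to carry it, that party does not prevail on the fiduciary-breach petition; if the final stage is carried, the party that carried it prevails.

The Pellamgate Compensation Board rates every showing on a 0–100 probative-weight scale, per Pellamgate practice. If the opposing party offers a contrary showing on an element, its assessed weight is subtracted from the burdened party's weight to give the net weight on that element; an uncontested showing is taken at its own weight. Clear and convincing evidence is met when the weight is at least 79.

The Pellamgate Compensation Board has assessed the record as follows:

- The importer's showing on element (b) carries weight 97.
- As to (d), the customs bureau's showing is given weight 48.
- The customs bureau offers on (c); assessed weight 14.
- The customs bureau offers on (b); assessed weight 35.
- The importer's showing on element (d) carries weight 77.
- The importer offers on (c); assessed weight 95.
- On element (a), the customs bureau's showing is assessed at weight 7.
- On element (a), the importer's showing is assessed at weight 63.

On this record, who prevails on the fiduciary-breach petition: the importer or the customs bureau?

Stage 1 — burden on importer; standard: clear and convincing evidence (weight is at least 79).
    (a): 63 − 7 = 56 < 79 [not met]
    (b): 97 − 35 = 62 < 79 [not met]
    (c): 95 − 14 = 81 ≥ 79 [met]
  Stage 1 not carried; the importer fails its burden.
The analysis ends at Stage 1; the customs bureau prevails.

customs bureau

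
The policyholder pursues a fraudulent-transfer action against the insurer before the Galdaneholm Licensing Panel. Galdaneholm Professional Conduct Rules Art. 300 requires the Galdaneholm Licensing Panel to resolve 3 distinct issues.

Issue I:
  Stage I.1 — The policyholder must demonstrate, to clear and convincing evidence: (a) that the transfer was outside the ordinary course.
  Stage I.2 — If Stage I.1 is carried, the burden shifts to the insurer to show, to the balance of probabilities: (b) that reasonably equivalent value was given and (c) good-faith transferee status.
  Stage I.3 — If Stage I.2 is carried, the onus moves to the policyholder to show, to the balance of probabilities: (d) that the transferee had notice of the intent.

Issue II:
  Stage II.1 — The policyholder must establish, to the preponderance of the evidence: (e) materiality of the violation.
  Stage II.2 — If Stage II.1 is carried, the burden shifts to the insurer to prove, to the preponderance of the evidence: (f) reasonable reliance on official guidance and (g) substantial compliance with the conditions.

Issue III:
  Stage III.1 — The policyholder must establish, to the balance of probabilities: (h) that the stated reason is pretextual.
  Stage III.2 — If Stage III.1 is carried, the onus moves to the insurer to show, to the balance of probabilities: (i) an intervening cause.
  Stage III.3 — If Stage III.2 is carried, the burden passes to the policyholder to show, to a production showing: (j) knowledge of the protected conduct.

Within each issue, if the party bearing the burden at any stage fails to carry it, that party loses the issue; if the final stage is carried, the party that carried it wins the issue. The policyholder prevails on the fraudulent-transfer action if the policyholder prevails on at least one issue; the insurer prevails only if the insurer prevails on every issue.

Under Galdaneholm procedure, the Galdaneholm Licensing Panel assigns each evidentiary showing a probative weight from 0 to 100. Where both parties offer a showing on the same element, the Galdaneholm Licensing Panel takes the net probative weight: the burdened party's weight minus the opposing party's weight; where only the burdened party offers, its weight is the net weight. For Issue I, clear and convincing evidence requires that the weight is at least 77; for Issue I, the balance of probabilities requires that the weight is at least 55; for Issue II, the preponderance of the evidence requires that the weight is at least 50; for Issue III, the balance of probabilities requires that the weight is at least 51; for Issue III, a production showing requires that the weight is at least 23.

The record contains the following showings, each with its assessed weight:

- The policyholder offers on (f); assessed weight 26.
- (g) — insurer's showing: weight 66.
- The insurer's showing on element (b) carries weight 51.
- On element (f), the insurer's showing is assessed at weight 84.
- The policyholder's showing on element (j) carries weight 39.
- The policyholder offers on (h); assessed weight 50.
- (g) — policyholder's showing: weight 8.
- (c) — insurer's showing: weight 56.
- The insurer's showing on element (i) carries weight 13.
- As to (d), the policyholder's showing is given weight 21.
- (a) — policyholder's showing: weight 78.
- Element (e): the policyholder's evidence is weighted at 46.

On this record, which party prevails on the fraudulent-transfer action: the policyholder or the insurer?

— Issue I —
Stage I.1 (policyholder, clear and convincing evidence, weight is at least 77): (a) 78 ≥ 77 — meets.
  Stage I.1 carried; the burden shifts to the insurer.
Stage I.2 (insurer, the balance of probabilities, weight is at least 55): (b) 51 < 55 — fails; (c) 56 ≥ 55 — meets.
  The insurer does not carry Stage I.2.
The analysis ends at Stage I.2; the policyholder prevails on this issue.
— Issue II —
Stage II.1 (policyholder, the preponderance of the evidence, weight is at least 50): (e) 46 < 50 — fails.
  Stage II.1 not carried; the policyholder fails its burden.
The analysis ends at Stage II.1; the insurer prevails on this issue.
— Issue III —
At Stage III.1 the policyholder must meet the balance of probabilities (weight is at least 51): on (h) the weight is 50, < 51, so (h) does not meet the standard.
  Not every element is met, so the policyholder fails to carry Stage III.1.
The analysis ends at Stage III.1; the insurer prevails on this issue.
Per-issue: Issue I → policyholder; Issue II → insurer; Issue III → insurer. The policyholder must prevail on at least one issue; overall, the policyholder prevails.

policyholder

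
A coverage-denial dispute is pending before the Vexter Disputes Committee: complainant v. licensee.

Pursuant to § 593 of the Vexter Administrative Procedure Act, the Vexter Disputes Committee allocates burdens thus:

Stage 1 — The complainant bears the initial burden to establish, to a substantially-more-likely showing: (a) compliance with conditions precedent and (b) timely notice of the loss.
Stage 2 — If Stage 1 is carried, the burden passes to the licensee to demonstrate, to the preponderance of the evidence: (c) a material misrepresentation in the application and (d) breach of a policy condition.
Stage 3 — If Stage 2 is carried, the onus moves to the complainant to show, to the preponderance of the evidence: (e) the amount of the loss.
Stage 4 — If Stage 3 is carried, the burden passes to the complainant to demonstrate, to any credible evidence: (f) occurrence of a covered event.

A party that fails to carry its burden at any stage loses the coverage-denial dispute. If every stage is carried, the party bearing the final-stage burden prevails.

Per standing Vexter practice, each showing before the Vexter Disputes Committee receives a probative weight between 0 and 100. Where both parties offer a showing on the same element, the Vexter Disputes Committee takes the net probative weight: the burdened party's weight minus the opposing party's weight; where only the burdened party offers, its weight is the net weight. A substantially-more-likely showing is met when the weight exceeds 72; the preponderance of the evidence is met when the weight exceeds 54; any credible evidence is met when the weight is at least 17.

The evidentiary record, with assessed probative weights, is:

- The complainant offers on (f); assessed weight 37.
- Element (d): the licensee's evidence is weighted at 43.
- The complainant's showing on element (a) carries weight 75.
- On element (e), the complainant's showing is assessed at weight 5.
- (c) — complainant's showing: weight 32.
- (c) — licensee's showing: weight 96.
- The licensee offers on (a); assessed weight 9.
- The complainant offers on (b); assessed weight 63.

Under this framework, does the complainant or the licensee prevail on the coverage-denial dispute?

Stage 1 (complainant, a substantially-more-likely showing, weight exceeds 72): (a) net 75−9=66 ≤ 72 — fails; (b) 63 ≤ 72 — fails.
  The complainant does not carry Stage 1.
The analysis ends at Stage 1; the licensee prevails.

licensee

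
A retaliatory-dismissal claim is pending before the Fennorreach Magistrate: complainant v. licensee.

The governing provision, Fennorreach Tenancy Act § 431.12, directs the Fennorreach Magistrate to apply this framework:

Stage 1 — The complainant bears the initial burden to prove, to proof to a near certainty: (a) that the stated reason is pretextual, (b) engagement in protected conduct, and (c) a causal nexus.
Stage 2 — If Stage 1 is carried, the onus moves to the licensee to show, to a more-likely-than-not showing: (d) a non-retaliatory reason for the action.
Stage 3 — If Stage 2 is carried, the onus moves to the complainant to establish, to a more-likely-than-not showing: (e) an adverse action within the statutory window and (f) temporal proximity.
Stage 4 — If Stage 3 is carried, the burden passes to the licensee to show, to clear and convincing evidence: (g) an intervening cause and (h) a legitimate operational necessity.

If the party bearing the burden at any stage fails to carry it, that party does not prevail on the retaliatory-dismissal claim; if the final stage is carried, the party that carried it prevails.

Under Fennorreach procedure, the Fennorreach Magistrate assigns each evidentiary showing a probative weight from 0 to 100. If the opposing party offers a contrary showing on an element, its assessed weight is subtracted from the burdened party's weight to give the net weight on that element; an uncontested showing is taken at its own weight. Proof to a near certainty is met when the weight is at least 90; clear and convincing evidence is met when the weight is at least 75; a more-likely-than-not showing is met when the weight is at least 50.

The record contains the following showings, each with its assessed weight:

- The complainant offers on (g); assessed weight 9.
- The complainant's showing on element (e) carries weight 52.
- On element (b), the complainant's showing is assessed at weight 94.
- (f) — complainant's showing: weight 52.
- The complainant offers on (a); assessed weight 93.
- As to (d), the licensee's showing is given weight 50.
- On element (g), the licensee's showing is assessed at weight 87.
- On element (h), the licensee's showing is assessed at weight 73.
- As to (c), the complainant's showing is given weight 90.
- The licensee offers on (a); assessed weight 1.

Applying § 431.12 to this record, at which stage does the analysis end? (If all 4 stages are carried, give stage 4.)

At Stage 1 the complainant must meet proof to a near certainty (weight is at least 90): on (a) the weight is 93 less the opposing 1 gives net 92, which does reach 90, so (a) meets the standard; on (b) the weight is 94, which does reach 90, so (b) meets the standard; on (c) the weight is 90, which does reach 90, so (c) meets the standard.
  The complainant carries Stage 1; the licensee now bears the burden.
At Stage 2 the licensee must meet a more-likely-than-not showing (weight is at least 50): on (d) the weight is 50, which does reach 50, so (d) meets the standard.
  The licensee carries Stage 2; the complainant now bears the burden.
At Stage 3 the complainant must meet a more-likely-than-not showing (weight is at least 50): on (e) the weight is 52, ≥ 50, so (e) meets the standard; on (f) the weight is 52, which does reach 50, so (f) meets the standard.
  The complainant carries Stage 3; the licensee now bears the burden.
At Stage 4 the licensee must meet clear and convincing evidence (weight is at least 75): on (g) the weight is 87 less the opposing 9 gives net 78, ≥ 75, so (g) meets the standard; on (h) the weight is 73, which does not reach 75, so (h) does not meet the standard.
  Not every element is met, so the licensee fails to carry Stage 4.
So the complainant prevails.

stage 4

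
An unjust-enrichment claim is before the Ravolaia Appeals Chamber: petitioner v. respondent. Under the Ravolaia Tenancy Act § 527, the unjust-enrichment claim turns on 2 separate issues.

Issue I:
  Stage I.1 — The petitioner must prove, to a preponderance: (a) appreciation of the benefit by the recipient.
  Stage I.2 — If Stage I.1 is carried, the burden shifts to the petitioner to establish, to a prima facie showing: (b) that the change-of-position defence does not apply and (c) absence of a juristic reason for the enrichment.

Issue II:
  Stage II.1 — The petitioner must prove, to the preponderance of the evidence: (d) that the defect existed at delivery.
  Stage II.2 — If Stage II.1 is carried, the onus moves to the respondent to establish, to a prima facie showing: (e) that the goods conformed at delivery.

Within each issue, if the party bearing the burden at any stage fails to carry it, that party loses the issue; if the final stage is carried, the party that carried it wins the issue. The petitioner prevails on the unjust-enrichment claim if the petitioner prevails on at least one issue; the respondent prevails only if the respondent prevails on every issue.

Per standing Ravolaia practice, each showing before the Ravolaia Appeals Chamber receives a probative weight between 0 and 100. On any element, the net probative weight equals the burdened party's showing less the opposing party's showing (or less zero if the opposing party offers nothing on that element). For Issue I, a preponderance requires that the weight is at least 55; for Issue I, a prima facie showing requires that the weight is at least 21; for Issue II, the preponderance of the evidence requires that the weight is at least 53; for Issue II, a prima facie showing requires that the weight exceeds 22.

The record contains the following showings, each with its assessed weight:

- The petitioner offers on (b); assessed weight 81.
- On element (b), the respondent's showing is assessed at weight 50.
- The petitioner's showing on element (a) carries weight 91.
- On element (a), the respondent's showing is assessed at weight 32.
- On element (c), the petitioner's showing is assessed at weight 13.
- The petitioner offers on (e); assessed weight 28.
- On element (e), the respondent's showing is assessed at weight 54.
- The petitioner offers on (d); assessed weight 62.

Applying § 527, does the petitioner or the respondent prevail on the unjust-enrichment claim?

— Issue I —
At Stage I.1 the petitioner must meet a preponderance (weight is at least 55): on (a) the weight is 91 less the opposing 32 gives net 59, ≥ 55, so (a) meets the standard.
  Stage I.1 is satisfied; the petitioner continues to bear the burden.
At Stage I.2 the petitioner must meet a prima facie showing (weight is at least 21): on (b) the weight is 81 less the opposing 50 gives net 31, which does reach 21, so (b) meets the standard; on (c) the weight is 13, which does not reach 21, so (c) does not meet the standard.
  Not every element is met, so the petitioner fails to carry Stage I.2.
So the respondent prevails on this issue.
— Issue II —
Stage II.1 — burden on petitioner; standard: the preponderance of the evidence (weight is at least 53).
    (d): 62 ≥ 53 [met]
  Stage II.1 is satisfied; the onus moves to the respondent.
Stage II.2 — burden on respondent; standard: a prima facie showing (weight exceeds 22).
    (e): 54 − 28 = 26 > 22 [met]
  The respondent carries the last stage.
Every stage carried; the respondent prevails on this issue.
Per-issue: Issue I → respondent; Issue II → respondent. The petitioner must prevail on at least one issue; overall, the respondent prevails.

respondent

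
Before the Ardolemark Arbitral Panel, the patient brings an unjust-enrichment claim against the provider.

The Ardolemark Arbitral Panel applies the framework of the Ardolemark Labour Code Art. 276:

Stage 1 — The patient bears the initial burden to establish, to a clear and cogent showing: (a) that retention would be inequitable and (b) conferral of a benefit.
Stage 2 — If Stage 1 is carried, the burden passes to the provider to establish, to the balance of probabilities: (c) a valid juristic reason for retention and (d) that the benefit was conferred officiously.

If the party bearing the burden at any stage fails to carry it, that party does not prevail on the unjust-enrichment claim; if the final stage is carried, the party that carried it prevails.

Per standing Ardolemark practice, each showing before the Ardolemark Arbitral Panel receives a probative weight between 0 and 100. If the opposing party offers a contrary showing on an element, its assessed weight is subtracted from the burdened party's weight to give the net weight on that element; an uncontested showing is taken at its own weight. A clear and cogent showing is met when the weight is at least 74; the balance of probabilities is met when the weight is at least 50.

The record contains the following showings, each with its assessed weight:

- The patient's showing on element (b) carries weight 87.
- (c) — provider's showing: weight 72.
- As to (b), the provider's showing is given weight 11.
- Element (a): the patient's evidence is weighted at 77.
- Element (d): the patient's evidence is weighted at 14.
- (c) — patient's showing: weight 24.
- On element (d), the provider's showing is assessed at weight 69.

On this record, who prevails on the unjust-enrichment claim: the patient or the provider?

patient

Stage 1 (patient, a clear and cogent showing, weight is at least 74): (a) 77 ≥ 74 — meets; (b) net 87−11=76 ≥ 74 — meets.
  The patient carries Stage 1; the provider now bears the burden.
Stage 2 (provider, the balance of probabilities, weight is at least 50): (c) net 72−24=48 < 50 — fails; (d) net 69−14=55 ≥ 50 — meets.
  Stage 2 not carried; the provider fails its burden.
The patient prevails.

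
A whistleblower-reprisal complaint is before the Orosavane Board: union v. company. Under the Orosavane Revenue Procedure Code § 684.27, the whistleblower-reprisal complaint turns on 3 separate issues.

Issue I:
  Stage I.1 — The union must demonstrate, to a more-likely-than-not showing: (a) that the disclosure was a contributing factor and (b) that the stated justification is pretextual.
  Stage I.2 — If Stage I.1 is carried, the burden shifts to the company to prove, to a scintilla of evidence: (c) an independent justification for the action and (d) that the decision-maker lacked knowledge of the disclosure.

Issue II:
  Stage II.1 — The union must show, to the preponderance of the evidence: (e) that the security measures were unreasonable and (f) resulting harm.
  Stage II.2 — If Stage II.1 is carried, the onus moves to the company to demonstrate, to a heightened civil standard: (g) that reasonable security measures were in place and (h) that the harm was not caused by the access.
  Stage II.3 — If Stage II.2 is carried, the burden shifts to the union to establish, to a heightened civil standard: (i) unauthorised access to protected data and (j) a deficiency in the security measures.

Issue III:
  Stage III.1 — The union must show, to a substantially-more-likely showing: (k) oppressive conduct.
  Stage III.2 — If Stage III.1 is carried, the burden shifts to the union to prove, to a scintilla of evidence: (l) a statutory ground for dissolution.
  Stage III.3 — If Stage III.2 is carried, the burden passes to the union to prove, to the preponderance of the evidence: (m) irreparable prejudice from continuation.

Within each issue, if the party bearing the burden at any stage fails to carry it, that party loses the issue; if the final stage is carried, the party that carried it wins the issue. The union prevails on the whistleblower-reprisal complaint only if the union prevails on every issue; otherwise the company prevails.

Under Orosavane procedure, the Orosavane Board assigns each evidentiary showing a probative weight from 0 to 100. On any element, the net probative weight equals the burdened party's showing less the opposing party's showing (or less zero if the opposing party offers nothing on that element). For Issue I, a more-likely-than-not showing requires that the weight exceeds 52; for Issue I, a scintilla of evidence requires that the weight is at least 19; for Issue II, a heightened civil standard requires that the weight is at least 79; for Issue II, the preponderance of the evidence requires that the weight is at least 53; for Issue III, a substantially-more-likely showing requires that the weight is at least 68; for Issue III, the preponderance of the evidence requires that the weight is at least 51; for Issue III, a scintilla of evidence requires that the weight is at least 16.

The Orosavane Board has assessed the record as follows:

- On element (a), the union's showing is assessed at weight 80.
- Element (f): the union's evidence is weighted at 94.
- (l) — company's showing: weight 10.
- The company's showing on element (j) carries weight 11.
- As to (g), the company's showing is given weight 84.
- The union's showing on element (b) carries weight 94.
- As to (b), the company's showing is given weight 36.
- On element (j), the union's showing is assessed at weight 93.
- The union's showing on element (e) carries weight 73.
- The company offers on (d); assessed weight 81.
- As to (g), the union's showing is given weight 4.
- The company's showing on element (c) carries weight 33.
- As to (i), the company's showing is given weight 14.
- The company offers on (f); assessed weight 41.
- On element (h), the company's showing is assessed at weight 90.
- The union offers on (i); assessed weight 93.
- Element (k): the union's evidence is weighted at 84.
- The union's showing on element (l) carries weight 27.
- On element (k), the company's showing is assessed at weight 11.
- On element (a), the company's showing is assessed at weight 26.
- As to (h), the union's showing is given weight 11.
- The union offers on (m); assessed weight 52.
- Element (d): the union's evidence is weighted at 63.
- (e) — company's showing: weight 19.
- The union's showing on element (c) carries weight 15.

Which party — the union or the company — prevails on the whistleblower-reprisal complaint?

— Issue I —
Stage I.1 — burden on union; standard: a more-likely-than-not showing (weight exceeds 52).
    (a): 80 − 26 = 54 > 52 [met]
    (b): 94 − 36 = 58 > 52 [met]
  The union carries Stage I.1; the company now bears the burden.
Stage I.2 — burden on company; standard: a scintilla of evidence (weight is at least 19).
    (c): 33 − 15 = 18 < 19 [not met]
    (d): 81 − 63 = 18 < 19 [not met]
  Stage I.2 not carried; the company fails its burden.
The union prevails on this issue.
— Issue II —
Stage II.1 — burden on union; standard: the preponderance of the evidence (weight is at least 53).
    (e): 73 − 19 = 54 ≥ 53 [met]
    (f): 94 − 41 = 53 ≥ 53 [met]
  The union carries Stage II.1; the company now bears the burden.
Stage II.2 — burden on company; standard: a heightened civil standard (weight is at least 79).
    (g): 84 − 4 = 80 ≥ 79 [met]
    (h): 90 − 11 = 79 ≥ 79 [met]
  The company carries Stage II.2; the union now bears the burden.
Stage II.3 — burden on union; standard: a heightened civil standard (weight is at least 79).
    (i): 93 − 14 = 79 ≥ 79 [met]
    (j): 93 − 11 = 82 ≥ 79 [met]
  All elements met at the final stage.
Every stage carried; the union prevails on this issue.
— Issue III —
Stage III.1 — burden on union; standard: a substantially-more-likely showing (weight is at least 68).
    (k): 84 − 11 = 73 ≥ 68 [met]
  All elements met. The union retains the burden for Stage III.2.
Stage III.2 — burden on union; standard: a scintilla of evidence (weight is at least 16).
    (l): 27 − 10 = 17 ≥ 16 [met]
  All elements met. The union retains the burden for Stage III.3.
Stage III.3 — burden on union; standard: the preponderance of the evidence (weight is at least 51).
    (m): 52 ≥ 51 [met]
  Stage III.3 carried; the final stage is satisfied.
Every stage carried; the union prevails on this issue.
Per-issue: Issue I → union; Issue II → union; Issue III → union. The union must prevail on every issue; overall, the union prevails.

union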